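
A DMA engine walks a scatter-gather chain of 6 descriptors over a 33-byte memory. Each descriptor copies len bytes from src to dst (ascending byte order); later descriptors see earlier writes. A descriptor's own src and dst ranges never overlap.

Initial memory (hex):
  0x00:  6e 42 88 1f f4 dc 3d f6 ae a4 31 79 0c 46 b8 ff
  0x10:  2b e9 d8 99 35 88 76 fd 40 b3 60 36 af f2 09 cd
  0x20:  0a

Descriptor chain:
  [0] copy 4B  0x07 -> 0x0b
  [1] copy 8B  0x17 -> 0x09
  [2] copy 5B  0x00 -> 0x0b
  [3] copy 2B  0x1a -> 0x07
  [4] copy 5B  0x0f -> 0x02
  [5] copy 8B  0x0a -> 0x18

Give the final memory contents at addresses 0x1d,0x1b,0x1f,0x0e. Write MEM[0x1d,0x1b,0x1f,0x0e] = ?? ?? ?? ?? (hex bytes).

MEM[0x1d,0x1b,0x1f,0x0e] = f4 88 e9 1f

[0] 0x07->0x0b len=4 : f6 ae a4 31
[1] 0x17->0x09 len=8 : fd 40 b3 60 36 af f2 09
[2] 0x00->0x0b len=5 : 6e 42 88 1f f4
[3] 0x1a->0x07 len=2 : 60 36
[4] 0x0f->0x02 len=5 : f4 09 e9 d8 99
[5] 0x0a->0x18 len=8 : 40 6e 42 88 1f f4 09 e9
query mem[0x1d]=0xf4, mem[0x1b]=0x88, mem[0x1f]=0xe9, mem[0x0e]=0x1f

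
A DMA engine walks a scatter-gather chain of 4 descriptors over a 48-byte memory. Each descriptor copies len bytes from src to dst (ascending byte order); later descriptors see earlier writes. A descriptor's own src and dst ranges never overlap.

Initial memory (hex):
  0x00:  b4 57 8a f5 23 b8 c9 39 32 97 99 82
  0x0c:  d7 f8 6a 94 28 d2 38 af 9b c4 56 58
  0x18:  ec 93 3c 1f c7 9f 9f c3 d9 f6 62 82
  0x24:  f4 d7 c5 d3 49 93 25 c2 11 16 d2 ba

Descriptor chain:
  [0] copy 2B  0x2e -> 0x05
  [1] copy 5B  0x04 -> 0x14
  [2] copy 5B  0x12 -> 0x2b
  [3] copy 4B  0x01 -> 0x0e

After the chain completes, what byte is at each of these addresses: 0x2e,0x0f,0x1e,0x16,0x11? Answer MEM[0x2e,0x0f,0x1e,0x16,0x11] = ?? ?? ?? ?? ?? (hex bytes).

[0] 0x2e->0x05 len=2 : d2 ba
[1] 0x04->0x14 len=5 : 23 d2 ba 39 32
[2] 0x12->0x2b len=5 : 38 af 23 d2 ba
[3] 0x01->0x0e len=4 : 57 8a f5 23
query mem[0x2e]=0xd2, mem[0x0f]=0x8a, mem[0x1e]=0x9f, mem[0x16]=0xba, mem[0x11]=0x23

MEM[0x2e,0x0f,0x1e,0x16,0x11] = d2 8a 9f ba 23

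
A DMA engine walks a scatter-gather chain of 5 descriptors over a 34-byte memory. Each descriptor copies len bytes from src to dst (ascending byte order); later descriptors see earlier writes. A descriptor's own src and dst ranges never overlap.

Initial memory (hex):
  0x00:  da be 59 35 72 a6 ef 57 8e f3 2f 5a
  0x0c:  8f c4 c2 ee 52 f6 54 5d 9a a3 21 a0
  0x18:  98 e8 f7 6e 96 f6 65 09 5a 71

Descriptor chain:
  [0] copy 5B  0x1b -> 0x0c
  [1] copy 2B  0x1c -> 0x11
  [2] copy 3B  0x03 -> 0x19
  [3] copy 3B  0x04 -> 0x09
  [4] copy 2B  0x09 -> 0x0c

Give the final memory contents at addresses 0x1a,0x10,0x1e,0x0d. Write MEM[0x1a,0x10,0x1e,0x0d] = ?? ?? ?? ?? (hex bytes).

#0 dst[0x0c+5] := {0x6e,0x96,0xf6,0x65,0x09}
#1 dst[0x11+2] := {0x96,0xf6}
#2 dst[0x19+3] := {0x35,0x72,0xa6}
#3 dst[0x09+3] := {0x72,0xa6,0xef}
#4 dst[0x0c+2] := {0x72,0xa6}
query mem[0x1a]=0x72, mem[0x10]=0x09, mem[0x1e]=0x65, mem[0x0d]=0xa6

MEM[0x1a,0x10,0x1e,0x0d] = 72 09 65 a6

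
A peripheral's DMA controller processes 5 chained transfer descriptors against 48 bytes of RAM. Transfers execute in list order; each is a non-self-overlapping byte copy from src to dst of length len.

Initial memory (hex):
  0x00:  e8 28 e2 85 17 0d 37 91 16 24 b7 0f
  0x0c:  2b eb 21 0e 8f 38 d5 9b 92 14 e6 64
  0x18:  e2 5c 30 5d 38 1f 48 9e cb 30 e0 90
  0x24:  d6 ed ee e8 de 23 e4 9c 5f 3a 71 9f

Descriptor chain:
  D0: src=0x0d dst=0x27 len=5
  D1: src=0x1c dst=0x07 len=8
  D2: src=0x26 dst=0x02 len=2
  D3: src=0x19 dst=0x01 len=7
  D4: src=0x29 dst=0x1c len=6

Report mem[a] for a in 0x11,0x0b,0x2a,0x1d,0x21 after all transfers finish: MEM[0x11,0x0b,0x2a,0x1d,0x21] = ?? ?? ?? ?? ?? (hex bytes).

MEM[0x11,0x0b,0x2a,0x1d,0x21] = 38 cb 8f 8f 71

  after D0: wrote 5B at 0x27 = eb210e8f38
  after D1: wrote 8B at 0x07 = 381f489ecb30e090
  after D2: wrote 2B at 0x02 = eeeb
  after D3: wrote 7B at 0x01 = 5c305d381f489e
  after D4: wrote 6B at 0x1c = 0e8f385f3a71
query mem[0x11]=0x38, mem[0x0b]=0xcb, mem[0x2a]=0x8f, mem[0x1d]=0x8f, mem[0x21]=0x71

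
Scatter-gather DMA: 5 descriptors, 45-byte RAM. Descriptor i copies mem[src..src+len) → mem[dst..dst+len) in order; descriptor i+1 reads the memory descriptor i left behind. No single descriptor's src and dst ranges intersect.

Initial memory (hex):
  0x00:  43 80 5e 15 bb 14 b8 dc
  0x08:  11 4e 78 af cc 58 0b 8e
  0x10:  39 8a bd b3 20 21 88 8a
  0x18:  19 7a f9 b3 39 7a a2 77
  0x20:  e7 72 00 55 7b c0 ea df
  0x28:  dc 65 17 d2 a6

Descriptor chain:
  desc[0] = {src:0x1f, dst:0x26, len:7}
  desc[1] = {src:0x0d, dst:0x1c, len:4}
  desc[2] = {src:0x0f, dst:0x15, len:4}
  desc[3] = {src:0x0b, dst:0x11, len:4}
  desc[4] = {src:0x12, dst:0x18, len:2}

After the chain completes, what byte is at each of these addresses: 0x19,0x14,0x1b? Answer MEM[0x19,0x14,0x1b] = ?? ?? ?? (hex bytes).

MEM[0x19,0x14,0x1b] = 58 0b b3

[0] 0x1f->0x26 len=7 : 77 e7 72 00 55 7b c0
[1] 0x0d->0x1c len=4 : 58 0b 8e 39
[2] 0x0f->0x15 len=4 : 8e 39 8a bd
[3] 0x0b->0x11 len=4 : af cc 58 0b
[4] 0x12->0x18 len=2 : cc 58
query mem[0x19]=0x58, mem[0x14]=0x0b, mem[0x1b]=0xb3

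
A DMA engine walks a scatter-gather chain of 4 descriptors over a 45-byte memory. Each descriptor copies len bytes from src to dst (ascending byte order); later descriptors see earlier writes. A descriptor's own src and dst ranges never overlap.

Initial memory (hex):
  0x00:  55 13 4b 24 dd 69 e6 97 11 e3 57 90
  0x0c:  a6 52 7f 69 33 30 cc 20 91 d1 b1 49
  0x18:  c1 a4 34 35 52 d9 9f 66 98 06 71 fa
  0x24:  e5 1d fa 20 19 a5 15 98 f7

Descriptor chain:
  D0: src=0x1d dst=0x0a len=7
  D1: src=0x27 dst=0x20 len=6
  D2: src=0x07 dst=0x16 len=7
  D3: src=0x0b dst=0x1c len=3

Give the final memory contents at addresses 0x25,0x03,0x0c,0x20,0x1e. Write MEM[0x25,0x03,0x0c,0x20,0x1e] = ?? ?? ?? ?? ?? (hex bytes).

  after D0: wrote 7B at 0x0a = d99f66980671fa
  after D1: wrote 6B at 0x20 = 2019a51598f7
  after D2: wrote 7B at 0x16 = 9711e3d99f6698
  after D3: wrote 3B at 0x1c = 9f6698
query mem[0x25]=0xf7, mem[0x03]=0x24, mem[0x0c]=0x66, mem[0x20]=0x20, mem[0x1e]=0x98

MEM[0x25,0x03,0x0c,0x20,0x1e] = f7 24 66 20 98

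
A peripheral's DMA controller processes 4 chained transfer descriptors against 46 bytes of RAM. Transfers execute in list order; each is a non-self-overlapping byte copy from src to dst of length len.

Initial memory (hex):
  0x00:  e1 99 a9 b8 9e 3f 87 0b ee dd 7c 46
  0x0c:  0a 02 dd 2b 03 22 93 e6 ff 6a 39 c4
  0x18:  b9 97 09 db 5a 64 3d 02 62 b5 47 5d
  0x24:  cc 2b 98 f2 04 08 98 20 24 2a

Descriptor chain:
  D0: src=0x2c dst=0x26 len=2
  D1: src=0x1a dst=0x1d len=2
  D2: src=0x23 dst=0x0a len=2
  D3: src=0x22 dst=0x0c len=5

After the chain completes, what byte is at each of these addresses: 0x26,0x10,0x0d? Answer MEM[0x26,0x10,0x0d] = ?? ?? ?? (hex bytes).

[0] 0x2c->0x26 len=2 : 24 2a
[1] 0x1a->0x1d len=2 : 09 db
[2] 0x23->0x0a len=2 : 5d cc
[3] 0x22->0x0c len=5 : 47 5d cc 2b 24
query mem[0x26]=0x24, mem[0x10]=0x24, mem[0x0d]=0x5d

MEM[0x26,0x10,0x0d] = 24 24 5d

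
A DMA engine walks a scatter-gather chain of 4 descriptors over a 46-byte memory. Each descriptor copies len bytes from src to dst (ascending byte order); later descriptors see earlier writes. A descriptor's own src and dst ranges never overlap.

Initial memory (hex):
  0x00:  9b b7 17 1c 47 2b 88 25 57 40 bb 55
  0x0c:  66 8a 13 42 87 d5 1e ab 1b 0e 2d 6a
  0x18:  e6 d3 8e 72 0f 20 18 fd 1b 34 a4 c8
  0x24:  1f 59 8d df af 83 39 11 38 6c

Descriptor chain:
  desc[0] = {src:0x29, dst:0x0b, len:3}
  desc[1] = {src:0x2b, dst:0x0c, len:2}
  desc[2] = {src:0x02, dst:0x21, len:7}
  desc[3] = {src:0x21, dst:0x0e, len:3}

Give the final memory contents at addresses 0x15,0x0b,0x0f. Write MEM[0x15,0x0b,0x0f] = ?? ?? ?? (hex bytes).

MEM[0x15,0x0b,0x0f] = 0e 83 1c

D0: mem[0x0b..0x0d] <- [83 39 11]
D1: mem[0x0c..0x0d] <- [11 38]
D2: mem[0x21..0x27] <- [17 1c 47 2b 88 25 57]
D3: mem[0x0e..0x10] <- [17 1c 47]
query mem[0x15]=0x0e, mem[0x0b]=0x83, mem[0x0f]=0x1c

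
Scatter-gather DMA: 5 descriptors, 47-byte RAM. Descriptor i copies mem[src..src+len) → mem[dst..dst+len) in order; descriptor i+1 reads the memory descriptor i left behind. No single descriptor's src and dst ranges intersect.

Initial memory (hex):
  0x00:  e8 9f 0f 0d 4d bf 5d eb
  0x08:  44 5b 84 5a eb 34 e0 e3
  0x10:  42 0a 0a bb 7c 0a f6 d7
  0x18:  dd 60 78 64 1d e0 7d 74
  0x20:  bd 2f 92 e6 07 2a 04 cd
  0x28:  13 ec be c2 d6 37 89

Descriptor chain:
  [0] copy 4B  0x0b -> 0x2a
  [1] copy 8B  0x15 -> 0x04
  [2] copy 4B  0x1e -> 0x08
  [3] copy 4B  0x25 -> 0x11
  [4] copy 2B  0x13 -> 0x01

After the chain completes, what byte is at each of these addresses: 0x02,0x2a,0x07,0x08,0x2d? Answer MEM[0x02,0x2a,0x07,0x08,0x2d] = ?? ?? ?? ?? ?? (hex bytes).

MEM[0x02,0x2a,0x07,0x08,0x2d] = 13 5a dd 7d e0

[0] 0x0b->0x2a len=4 : 5a eb 34 e0
[1] 0x15->0x04 len=8 : 0a f6 d7 dd 60 78 64 1d
[2] 0x1e->0x08 len=4 : 7d 74 bd 2f
[3] 0x25->0x11 len=4 : 2a 04 cd 13
[4] 0x13->0x01 len=2 : cd 13
query mem[0x02]=0x13, mem[0x2a]=0x5a, mem[0x07]=0xdd, mem[0x08]=0x7d, mem[0x2d]=0xe0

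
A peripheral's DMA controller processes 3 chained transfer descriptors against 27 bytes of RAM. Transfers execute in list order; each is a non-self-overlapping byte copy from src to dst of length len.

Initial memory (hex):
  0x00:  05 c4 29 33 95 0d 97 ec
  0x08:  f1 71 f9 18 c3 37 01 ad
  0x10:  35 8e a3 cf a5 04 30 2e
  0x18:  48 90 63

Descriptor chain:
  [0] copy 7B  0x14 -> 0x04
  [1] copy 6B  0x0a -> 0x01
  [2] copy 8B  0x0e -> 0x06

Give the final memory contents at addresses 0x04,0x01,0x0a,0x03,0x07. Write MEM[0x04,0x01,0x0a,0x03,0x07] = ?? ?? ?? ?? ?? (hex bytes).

D0: mem[0x04..0x0a] <- [a5 04 30 2e 48 90 63]
D1: mem[0x01..0x06] <- [63 18 c3 37 01 ad]
D2: mem[0x06..0x0d] <- [01 ad 35 8e a3 cf a5 04]
query mem[0x04]=0x37, mem[0x01]=0x63, mem[0x0a]=0xa3, mem[0x03]=0xc3, mem[0x07]=0xad

MEM[0x04,0x01,0x0a,0x03,0x07] = 37 63 a3 c3 ad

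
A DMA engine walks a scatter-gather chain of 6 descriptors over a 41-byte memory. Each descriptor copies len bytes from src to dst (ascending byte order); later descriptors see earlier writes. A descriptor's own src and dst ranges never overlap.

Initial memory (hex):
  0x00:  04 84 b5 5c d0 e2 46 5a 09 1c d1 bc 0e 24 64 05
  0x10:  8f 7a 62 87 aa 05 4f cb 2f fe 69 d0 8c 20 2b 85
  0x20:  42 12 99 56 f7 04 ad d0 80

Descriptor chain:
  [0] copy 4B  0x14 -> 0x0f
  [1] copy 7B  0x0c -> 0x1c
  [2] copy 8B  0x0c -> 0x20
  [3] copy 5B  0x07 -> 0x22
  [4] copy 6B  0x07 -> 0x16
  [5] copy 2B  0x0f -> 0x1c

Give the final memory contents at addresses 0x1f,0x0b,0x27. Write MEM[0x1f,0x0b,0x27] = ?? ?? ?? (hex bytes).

MEM[0x1f,0x0b,0x27] = aa bc 87

  after D0: wrote 4B at 0x0f = aa054fcb
  after D1: wrote 7B at 0x1c = 0e2464aa054fcb
  after D2: wrote 8B at 0x20 = 0e2464aa054fcb87
  after D3: wrote 5B at 0x22 = 5a091cd1bc
  after D4: wrote 6B at 0x16 = 5a091cd1bc0e
  after D5: wrote 2B at 0x1c = aa05
query mem[0x1f]=0xaa, mem[0x0b]=0xbc, mem[0x27]=0x87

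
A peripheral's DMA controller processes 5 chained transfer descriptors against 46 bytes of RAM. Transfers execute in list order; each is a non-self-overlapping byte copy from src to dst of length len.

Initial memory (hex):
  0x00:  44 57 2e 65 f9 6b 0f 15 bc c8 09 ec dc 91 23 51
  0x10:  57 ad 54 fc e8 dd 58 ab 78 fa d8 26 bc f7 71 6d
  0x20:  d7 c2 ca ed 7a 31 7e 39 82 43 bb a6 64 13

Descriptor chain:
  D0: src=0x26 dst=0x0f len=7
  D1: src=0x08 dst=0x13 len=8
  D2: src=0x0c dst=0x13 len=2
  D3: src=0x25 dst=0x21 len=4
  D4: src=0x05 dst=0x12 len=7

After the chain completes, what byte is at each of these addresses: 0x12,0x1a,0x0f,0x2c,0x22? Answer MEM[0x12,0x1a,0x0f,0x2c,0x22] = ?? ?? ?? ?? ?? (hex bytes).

  after D0: wrote 7B at 0x0f = 7e398243bba664
  after D1: wrote 8B at 0x13 = bcc809ecdc91237e
  after D2: wrote 2B at 0x13 = dc91
  after D3: wrote 4B at 0x21 = 317e3982
  after D4: wrote 7B at 0x12 = 6b0f15bcc809ec
query mem[0x12]=0x6b, mem[0x1a]=0x7e, mem[0x0f]=0x7e, mem[0x2c]=0x64, mem[0x22]=0x7e

MEM[0x12,0x1a,0x0f,0x2c,0x22] = 6b 7e 7e 64 7e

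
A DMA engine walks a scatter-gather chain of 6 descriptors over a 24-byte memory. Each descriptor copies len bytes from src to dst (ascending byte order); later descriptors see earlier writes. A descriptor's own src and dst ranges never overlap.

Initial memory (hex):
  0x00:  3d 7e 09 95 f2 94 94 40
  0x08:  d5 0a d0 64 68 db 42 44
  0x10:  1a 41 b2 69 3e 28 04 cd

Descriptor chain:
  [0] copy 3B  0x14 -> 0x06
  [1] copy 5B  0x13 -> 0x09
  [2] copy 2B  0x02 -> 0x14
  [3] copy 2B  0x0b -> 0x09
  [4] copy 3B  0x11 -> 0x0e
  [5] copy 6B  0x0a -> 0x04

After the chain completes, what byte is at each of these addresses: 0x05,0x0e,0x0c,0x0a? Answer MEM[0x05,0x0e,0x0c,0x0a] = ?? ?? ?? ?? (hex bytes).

[0] 0x14->0x06 len=3 : 3e 28 04
[1] 0x13->0x09 len=5 : 69 3e 28 04 cd
[2] 0x02->0x14 len=2 : 09 95
[3] 0x0b->0x09 len=2 : 28 04
[4] 0x11->0x0e len=3 : 41 b2 69
[5] 0x0a->0x04 len=6 : 04 28 04 cd 41 b2
query mem[0x05]=0x28, mem[0x0e]=0x41, mem[0x0c]=0x04, mem[0x0a]=0x04

MEM[0x05,0x0e,0x0c,0x0a] = 28 41 04 04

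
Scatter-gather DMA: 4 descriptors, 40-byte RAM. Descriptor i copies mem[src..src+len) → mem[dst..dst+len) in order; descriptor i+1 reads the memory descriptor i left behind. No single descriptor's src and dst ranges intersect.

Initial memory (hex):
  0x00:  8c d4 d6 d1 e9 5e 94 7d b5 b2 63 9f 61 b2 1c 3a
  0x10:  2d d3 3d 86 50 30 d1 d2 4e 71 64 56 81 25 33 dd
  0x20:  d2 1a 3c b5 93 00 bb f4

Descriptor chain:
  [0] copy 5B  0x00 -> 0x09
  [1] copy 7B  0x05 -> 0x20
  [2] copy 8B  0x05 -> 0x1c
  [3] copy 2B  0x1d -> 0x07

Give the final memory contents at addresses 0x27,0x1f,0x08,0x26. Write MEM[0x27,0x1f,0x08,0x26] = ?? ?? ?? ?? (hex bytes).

  after D0: wrote 5B at 0x09 = 8cd4d6d1e9
  after D1: wrote 7B at 0x20 = 5e947db58cd4d6
  after D2: wrote 8B at 0x1c = 5e947db58cd4d6d1
  after D3: wrote 2B at 0x07 = 947d
query mem[0x27]=0xf4, mem[0x1f]=0xb5, mem[0x08]=0x7d, mem[0x26]=0xd6

MEM[0x27,0x1f,0x08,0x26] = f4 b5 7d d6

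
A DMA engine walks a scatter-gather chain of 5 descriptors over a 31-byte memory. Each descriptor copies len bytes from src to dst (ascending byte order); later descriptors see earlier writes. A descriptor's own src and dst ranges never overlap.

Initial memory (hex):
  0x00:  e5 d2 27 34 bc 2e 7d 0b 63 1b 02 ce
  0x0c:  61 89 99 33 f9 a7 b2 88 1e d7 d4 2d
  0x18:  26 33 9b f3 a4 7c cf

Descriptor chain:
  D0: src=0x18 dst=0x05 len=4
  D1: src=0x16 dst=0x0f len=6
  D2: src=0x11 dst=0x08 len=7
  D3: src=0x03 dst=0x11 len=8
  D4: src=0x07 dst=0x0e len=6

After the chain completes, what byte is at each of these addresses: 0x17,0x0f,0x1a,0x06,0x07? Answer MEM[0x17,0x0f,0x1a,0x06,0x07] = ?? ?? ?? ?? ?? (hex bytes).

[0] 0x18->0x05 len=4 : 26 33 9b f3
[1] 0x16->0x0f len=6 : d4 2d 26 33 9b f3
[2] 0x11->0x08 len=7 : 26 33 9b f3 d7 d4 2d
[3] 0x03->0x11 len=8 : 34 bc 26 33 9b 26 33 9b
[4] 0x07->0x0e len=6 : 9b 26 33 9b f3 d7
query mem[0x17]=0x33, mem[0x0f]=0x26, mem[0x1a]=0x9b, mem[0x06]=0x33, mem[0x07]=0x9b

MEM[0x17,0x0f,0x1a,0x06,0x07] = 33 26 9b 33 9b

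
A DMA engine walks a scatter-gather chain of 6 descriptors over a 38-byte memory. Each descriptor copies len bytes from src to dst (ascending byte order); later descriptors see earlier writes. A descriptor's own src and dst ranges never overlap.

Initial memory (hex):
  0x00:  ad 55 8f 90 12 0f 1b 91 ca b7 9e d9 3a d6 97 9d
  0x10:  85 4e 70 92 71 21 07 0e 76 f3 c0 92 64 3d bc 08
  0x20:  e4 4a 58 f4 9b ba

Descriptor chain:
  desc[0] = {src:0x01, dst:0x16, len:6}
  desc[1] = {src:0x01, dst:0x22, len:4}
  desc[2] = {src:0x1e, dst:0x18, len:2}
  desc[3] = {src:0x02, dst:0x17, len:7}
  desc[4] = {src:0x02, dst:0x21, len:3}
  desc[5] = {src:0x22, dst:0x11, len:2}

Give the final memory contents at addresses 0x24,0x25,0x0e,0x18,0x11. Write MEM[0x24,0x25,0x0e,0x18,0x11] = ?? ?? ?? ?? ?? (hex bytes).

#0 dst[0x16+6] := {0x55,0x8f,0x90,0x12,0x0f,0x1b}
#1 dst[0x22+4] := {0x55,0x8f,0x90,0x12}
#2 dst[0x18+2] := {0xbc,0x08}
#3 dst[0x17+7] := {0x8f,0x90,0x12,0x0f,0x1b,0x91,0xca}
#4 dst[0x21+3] := {0x8f,0x90,0x12}
#5 dst[0x11+2] := {0x90,0x12}
query mem[0x24]=0x90, mem[0x25]=0x12, mem[0x0e]=0x97, mem[0x18]=0x90, mem[0x11]=0x90

MEM[0x24,0x25,0x0e,0x18,0x11] = 90 12 97 90 90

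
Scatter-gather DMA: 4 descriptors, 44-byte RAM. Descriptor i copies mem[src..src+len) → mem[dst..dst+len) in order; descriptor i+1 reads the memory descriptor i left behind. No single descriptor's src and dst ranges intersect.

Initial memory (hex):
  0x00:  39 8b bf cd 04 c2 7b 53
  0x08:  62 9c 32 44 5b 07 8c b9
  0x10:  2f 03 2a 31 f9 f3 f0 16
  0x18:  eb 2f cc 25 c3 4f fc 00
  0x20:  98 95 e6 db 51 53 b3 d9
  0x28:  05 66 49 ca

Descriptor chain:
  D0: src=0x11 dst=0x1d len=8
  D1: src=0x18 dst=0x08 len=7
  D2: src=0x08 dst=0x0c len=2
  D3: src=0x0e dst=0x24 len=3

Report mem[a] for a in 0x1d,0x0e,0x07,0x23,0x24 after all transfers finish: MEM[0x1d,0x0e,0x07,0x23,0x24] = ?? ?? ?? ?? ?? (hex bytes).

  after D0: wrote 8B at 0x1d = 032a31f9f3f016eb
  after D1: wrote 7B at 0x08 = eb2fcc25c3032a
  after D2: wrote 2B at 0x0c = eb2f
  after D3: wrote 3B at 0x24 = 2ab92f
query mem[0x1d]=0x03, mem[0x0e]=0x2a, mem[0x07]=0x53, mem[0x23]=0x16, mem[0x24]=0x2a

MEM[0x1d,0x0e,0x07,0x23,0x24] = 03 2a 53 16 2a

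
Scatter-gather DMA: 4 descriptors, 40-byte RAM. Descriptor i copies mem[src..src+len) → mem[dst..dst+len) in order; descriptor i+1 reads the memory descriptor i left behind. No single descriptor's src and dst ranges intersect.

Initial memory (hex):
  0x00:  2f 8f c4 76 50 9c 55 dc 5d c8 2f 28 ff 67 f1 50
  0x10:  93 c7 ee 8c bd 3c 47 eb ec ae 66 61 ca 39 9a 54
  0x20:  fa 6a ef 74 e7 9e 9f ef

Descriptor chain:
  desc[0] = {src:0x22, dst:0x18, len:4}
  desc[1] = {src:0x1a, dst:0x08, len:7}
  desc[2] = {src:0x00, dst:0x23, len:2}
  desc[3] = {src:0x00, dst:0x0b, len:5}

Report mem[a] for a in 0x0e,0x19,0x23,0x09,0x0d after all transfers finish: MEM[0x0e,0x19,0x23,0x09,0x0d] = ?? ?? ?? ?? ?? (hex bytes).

MEM[0x0e,0x19,0x23,0x09,0x0d] = 76 74 2f 9e c4

[0] 0x22->0x18 len=4 : ef 74 e7 9e
[1] 0x1a->0x08 len=7 : e7 9e ca 39 9a 54 fa
[2] 0x00->0x23 len=2 : 2f 8f
[3] 0x00->0x0b len=5 : 2f 8f c4 76 50
query mem[0x0e]=0x76, mem[0x19]=0x74, mem[0x23]=0x2f, mem[0x09]=0x9e, mem[0x0d]=0xc4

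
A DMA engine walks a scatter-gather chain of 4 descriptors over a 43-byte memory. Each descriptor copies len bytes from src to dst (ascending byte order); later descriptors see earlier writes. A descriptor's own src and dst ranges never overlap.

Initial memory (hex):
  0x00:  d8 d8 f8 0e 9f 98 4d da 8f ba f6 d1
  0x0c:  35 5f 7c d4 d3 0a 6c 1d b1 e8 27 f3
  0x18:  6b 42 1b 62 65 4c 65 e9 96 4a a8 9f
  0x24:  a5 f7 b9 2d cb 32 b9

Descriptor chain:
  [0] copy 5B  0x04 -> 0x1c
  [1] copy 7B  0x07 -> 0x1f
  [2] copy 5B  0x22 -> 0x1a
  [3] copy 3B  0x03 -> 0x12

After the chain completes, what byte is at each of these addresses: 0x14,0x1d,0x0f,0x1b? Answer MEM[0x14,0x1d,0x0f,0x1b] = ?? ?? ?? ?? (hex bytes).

MEM[0x14,0x1d,0x0f,0x1b] = 98 5f d4 d1

  after D0: wrote 5B at 0x1c = 9f984dda8f
  after D1: wrote 7B at 0x1f = da8fbaf6d1355f
  after D2: wrote 5B at 0x1a = f6d1355fb9
  after D3: wrote 3B at 0x12 = 0e9f98
query mem[0x14]=0x98, mem[0x1d]=0x5f, mem[0x0f]=0xd4, mem[0x1b]=0xd1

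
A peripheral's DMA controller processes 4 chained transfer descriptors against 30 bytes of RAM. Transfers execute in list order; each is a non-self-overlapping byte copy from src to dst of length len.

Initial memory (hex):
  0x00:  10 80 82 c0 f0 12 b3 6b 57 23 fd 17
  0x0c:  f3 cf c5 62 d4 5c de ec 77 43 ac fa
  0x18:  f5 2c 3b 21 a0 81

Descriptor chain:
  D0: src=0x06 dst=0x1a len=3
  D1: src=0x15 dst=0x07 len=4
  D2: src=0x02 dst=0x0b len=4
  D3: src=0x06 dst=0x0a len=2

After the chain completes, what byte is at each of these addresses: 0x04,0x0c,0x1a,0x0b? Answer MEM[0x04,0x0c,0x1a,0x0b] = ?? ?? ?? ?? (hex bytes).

MEM[0x04,0x0c,0x1a,0x0b] = f0 c0 b3 43

  after D0: wrote 3B at 0x1a = b36b57
  after D1: wrote 4B at 0x07 = 43acfaf5
  after D2: wrote 4B at 0x0b = 82c0f012
  after D3: wrote 2B at 0x0a = b343
query mem[0x04]=0xf0, mem[0x0c]=0xc0, mem[0x1a]=0xb3, mem[0x0b]=0x43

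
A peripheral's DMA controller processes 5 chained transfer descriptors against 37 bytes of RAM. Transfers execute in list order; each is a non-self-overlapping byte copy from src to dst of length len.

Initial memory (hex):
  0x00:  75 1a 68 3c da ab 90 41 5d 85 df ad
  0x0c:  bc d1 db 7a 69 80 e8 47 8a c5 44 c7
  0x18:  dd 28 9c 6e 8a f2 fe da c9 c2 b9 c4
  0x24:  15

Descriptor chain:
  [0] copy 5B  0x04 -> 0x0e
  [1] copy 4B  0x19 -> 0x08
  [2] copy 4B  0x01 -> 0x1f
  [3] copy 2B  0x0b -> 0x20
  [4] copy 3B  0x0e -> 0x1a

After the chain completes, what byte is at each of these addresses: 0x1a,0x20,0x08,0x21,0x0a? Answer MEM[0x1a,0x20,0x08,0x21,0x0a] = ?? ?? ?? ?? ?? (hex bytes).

  after D0: wrote 5B at 0x0e = daab90415d
  after D1: wrote 4B at 0x08 = 289c6e8a
  after D2: wrote 4B at 0x1f = 1a683cda
  after D3: wrote 2B at 0x20 = 8abc
  after D4: wrote 3B at 0x1a = daab90
query mem[0x1a]=0xda, mem[0x20]=0x8a, mem[0x08]=0x28, mem[0x21]=0xbc, mem[0x0a]=0x6e

MEM[0x1a,0x20,0x08,0x21,0x0a] = da 8a 28 bc 6e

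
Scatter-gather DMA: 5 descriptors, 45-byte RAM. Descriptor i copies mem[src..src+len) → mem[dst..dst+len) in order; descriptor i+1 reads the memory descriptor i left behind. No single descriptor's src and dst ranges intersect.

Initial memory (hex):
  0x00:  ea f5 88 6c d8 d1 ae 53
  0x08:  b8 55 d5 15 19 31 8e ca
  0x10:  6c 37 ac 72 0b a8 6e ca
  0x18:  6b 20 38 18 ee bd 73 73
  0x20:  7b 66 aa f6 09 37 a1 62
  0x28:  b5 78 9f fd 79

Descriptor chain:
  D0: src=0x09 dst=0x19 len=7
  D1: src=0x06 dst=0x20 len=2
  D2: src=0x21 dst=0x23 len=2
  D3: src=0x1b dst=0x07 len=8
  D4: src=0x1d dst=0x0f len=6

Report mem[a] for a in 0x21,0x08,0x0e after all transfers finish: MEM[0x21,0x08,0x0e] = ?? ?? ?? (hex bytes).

D0: mem[0x19..0x1f] <- [55 d5 15 19 31 8e ca]
D1: mem[0x20..0x21] <- [ae 53]
D2: mem[0x23..0x24] <- [53 aa]
D3: mem[0x07..0x0e] <- [15 19 31 8e ca ae 53 aa]
D4: mem[0x0f..0x14] <- [31 8e ca ae 53 aa]
query mem[0x21]=0x53, mem[0x08]=0x19, mem[0x0e]=0xaa

MEM[0x21,0x08,0x0e] = 53 19 aa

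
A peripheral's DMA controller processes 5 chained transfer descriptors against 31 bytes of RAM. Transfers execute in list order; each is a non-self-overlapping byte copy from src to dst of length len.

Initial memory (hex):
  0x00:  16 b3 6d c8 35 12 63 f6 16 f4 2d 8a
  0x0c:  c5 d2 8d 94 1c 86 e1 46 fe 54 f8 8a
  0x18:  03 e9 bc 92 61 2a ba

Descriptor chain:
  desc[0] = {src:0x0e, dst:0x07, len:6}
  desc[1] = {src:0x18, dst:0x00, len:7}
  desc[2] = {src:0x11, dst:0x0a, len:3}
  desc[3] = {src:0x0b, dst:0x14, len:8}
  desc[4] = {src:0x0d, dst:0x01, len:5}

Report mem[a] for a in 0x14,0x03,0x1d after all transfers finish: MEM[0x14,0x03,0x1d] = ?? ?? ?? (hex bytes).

MEM[0x14,0x03,0x1d] = e1 94 2a

#0 dst[0x07+6] := {0x8d,0x94,0x1c,0x86,0xe1,0x46}
#1 dst[0x00+7] := {0x03,0xe9,0xbc,0x92,0x61,0x2a,0xba}
#2 dst[0x0a+3] := {0x86,0xe1,0x46}
#3 dst[0x14+8] := {0xe1,0x46,0xd2,0x8d,0x94,0x1c,0x86,0xe1}
#4 dst[0x01+5] := {0xd2,0x8d,0x94,0x1c,0x86}
query mem[0x14]=0xe1, mem[0x03]=0x94, mem[0x1d]=0x2a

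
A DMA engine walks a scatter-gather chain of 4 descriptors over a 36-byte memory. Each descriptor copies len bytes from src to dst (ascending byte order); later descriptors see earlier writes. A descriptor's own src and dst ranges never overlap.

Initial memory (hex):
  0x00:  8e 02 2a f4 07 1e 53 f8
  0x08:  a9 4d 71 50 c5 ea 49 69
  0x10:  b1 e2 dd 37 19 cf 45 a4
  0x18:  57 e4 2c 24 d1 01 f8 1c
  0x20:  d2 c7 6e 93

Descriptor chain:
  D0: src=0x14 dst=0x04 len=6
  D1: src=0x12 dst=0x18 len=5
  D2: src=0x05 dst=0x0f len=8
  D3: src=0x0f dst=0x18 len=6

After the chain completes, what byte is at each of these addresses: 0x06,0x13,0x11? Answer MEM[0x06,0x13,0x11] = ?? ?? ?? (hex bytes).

  after D0: wrote 6B at 0x04 = 19cf45a457e4
  after D1: wrote 5B at 0x18 = dd3719cf45
  after D2: wrote 8B at 0x0f = cf45a457e47150c5
  after D3: wrote 6B at 0x18 = cf45a457e471
query mem[0x06]=0x45, mem[0x13]=0xe4, mem[0x11]=0xa4

MEM[0x06,0x13,0x11] = 45 e4 a4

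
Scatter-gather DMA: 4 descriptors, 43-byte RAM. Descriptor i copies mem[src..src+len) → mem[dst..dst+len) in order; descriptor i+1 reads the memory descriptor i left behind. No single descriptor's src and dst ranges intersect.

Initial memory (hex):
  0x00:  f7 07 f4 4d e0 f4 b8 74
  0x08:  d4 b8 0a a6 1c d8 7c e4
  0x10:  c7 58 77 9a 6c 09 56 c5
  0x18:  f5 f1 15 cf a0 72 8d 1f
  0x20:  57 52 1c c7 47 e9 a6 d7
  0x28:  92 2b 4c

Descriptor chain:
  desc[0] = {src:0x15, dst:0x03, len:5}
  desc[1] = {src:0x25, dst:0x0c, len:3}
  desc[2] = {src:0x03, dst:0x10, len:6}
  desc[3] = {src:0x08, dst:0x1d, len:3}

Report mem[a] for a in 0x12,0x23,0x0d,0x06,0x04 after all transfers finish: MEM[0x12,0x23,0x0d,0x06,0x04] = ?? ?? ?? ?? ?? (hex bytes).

#0 dst[0x03+5] := {0x09,0x56,0xc5,0xf5,0xf1}
#1 dst[0x0c+3] := {0xe9,0xa6,0xd7}
#2 dst[0x10+6] := {0x09,0x56,0xc5,0xf5,0xf1,0xd4}
#3 dst[0x1d+3] := {0xd4,0xb8,0x0a}
query mem[0x12]=0xc5, mem[0x23]=0xc7, mem[0x0d]=0xa6, mem[0x06]=0xf5, mem[0x04]=0x56

MEM[0x12,0x23,0x0d,0x06,0x04] = c5 c7 a6 f5 56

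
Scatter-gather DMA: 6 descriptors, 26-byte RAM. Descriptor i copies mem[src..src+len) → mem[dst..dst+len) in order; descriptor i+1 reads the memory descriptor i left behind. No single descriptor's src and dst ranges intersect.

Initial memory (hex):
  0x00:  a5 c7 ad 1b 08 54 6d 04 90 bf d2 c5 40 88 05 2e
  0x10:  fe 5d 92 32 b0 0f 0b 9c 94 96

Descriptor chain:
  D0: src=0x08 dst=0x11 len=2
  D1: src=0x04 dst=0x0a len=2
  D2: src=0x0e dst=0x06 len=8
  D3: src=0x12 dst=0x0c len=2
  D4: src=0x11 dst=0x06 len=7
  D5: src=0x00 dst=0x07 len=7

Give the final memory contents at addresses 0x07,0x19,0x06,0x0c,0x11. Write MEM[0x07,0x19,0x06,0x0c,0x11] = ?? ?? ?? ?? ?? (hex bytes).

D0: mem[0x11..0x12] <- [90 bf]
D1: mem[0x0a..0x0b] <- [08 54]
D2: mem[0x06..0x0d] <- [05 2e fe 90 bf 32 b0 0f]
D3: mem[0x0c..0x0d] <- [bf 32]
D4: mem[0x06..0x0c] <- [90 bf 32 b0 0f 0b 9c]
D5: mem[0x07..0x0d] <- [a5 c7 ad 1b 08 54 90]
query mem[0x07]=0xa5, mem[0x19]=0x96, mem[0x06]=0x90, mem[0x0c]=0x54, mem[0x11]=0x90

MEM[0x07,0x19,0x06,0x0c,0x11] = a5 96 90 54 90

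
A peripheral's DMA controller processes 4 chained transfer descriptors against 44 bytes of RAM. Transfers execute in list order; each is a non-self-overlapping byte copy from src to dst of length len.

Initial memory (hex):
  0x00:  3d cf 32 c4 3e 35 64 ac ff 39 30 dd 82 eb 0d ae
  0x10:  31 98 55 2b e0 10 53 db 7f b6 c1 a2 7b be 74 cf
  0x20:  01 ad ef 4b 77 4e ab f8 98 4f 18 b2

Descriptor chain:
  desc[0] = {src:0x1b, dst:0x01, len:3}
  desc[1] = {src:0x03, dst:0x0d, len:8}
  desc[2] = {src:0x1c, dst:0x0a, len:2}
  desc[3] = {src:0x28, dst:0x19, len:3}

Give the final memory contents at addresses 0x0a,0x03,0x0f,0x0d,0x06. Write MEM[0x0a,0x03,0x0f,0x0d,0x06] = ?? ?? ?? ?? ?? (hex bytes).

MEM[0x0a,0x03,0x0f,0x0d,0x06] = 7b be 35 be 64

  after D0: wrote 3B at 0x01 = a27bbe
  after D1: wrote 8B at 0x0d = be3e3564acff3930
  after D2: wrote 2B at 0x0a = 7bbe
  after D3: wrote 3B at 0x19 = 984f18
query mem[0x0a]=0x7b, mem[0x03]=0xbe, mem[0x0f]=0x35, mem[0x0d]=0xbe, mem[0x06]=0x64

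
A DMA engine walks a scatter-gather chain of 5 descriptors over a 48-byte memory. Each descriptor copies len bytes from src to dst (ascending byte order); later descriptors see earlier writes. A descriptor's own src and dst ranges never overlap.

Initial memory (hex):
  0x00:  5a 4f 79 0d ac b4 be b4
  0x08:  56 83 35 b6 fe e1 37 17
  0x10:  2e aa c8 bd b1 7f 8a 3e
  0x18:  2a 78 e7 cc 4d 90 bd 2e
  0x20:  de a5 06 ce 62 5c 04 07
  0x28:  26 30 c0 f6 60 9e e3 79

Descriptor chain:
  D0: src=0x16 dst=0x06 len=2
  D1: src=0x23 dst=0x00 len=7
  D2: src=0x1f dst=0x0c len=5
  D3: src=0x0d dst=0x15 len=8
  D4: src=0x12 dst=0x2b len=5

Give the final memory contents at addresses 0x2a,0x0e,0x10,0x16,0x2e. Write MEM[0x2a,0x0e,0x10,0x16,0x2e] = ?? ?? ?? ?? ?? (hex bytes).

MEM[0x2a,0x0e,0x10,0x16,0x2e] = c0 a5 ce a5 de

#0 dst[0x06+2] := {0x8a,0x3e}
#1 dst[0x00+7] := {0xce,0x62,0x5c,0x04,0x07,0x26,0x30}
#2 dst[0x0c+5] := {0x2e,0xde,0xa5,0x06,0xce}
#3 dst[0x15+8] := {0xde,0xa5,0x06,0xce,0xaa,0xc8,0xbd,0xb1}
#4 dst[0x2b+5] := {0xc8,0xbd,0xb1,0xde,0xa5}
query mem[0x2a]=0xc0, mem[0x0e]=0xa5, mem[0x10]=0xce, mem[0x16]=0xa5, mem[0x2e]=0xde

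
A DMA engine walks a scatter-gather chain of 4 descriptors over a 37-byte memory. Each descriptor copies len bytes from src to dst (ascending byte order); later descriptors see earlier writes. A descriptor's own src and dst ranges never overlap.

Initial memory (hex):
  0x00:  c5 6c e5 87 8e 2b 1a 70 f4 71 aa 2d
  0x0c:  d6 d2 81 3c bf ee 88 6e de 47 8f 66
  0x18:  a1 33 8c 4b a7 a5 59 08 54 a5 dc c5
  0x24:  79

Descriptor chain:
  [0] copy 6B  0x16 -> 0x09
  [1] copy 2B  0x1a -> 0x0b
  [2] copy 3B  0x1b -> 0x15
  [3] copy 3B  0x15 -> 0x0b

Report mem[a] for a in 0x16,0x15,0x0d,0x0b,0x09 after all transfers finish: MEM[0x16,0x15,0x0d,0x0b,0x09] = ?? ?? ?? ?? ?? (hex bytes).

D0: mem[0x09..0x0e] <- [8f 66 a1 33 8c 4b]
D1: mem[0x0b..0x0c] <- [8c 4b]
D2: mem[0x15..0x17] <- [4b a7 a5]
D3: mem[0x0b..0x0d] <- [4b a7 a5]
query mem[0x16]=0xa7, mem[0x15]=0x4b, mem[0x0d]=0xa5, mem[0x0b]=0x4b, mem[0x09]=0x8f

MEM[0x16,0x15,0x0d,0x0b,0x09] = a7 4b a5 4b 8f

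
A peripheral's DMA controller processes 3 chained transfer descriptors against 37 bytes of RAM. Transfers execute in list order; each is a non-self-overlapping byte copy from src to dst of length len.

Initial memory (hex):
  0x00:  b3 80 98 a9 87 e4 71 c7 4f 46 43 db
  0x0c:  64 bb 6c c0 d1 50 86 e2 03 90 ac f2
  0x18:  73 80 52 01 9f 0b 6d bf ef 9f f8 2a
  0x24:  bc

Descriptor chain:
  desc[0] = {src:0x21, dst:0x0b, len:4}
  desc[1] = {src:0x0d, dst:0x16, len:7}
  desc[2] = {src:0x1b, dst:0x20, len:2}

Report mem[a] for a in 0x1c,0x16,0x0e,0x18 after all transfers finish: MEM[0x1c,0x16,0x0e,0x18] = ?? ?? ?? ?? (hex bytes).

MEM[0x1c,0x16,0x0e,0x18] = e2 2a bc c0

#0 dst[0x0b+4] := {0x9f,0xf8,0x2a,0xbc}
#1 dst[0x16+7] := {0x2a,0xbc,0xc0,0xd1,0x50,0x86,0xe2}
#2 dst[0x20+2] := {0x86,0xe2}
query mem[0x1c]=0xe2, mem[0x16]=0x2a, mem[0x0e]=0xbc, mem[0x18]=0xc0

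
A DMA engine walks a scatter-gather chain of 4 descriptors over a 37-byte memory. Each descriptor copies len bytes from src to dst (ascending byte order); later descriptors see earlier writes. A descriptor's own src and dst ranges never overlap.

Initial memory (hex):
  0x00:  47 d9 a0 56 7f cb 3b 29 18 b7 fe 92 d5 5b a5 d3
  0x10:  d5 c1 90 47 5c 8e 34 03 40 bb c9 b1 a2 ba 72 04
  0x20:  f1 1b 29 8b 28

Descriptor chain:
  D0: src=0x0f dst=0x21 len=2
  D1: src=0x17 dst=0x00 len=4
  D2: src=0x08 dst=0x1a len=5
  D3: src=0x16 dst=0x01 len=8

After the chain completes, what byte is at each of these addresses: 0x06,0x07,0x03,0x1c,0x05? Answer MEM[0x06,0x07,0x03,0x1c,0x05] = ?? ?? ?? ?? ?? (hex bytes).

[0] 0x0f->0x21 len=2 : d3 d5
[1] 0x17->0x00 len=4 : 03 40 bb c9
[2] 0x08->0x1a len=5 : 18 b7 fe 92 d5
[3] 0x16->0x01 len=8 : 34 03 40 bb 18 b7 fe 92
query mem[0x06]=0xb7, mem[0x07]=0xfe, mem[0x03]=0x40, mem[0x1c]=0xfe, mem[0x05]=0x18

MEM[0x06,0x07,0x03,0x1c,0x05] = b7 fe 40 fe 18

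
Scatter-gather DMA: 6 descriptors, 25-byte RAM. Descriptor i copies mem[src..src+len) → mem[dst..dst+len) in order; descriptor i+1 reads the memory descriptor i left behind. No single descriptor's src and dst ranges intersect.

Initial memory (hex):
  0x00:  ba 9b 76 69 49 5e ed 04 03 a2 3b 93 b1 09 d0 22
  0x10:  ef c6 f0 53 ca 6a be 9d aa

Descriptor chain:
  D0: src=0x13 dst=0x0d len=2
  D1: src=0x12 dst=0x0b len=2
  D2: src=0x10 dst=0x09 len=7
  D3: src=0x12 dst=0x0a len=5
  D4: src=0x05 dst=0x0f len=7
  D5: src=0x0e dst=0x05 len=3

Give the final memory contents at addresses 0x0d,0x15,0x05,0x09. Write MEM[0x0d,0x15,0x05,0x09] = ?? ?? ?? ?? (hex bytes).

  after D0: wrote 2B at 0x0d = 53ca
  after D1: wrote 2B at 0x0b = f053
  after D2: wrote 7B at 0x09 = efc6f053ca6abe
  after D3: wrote 5B at 0x0a = f053ca6abe
  after D4: wrote 7B at 0x0f = 5eed0403eff053
  after D5: wrote 3B at 0x05 = be5eed
query mem[0x0d]=0x6a, mem[0x15]=0x53, mem[0x05]=0xbe, mem[0x09]=0xef

MEM[0x0d,0x15,0x05,0x09] = 6a 53 be ef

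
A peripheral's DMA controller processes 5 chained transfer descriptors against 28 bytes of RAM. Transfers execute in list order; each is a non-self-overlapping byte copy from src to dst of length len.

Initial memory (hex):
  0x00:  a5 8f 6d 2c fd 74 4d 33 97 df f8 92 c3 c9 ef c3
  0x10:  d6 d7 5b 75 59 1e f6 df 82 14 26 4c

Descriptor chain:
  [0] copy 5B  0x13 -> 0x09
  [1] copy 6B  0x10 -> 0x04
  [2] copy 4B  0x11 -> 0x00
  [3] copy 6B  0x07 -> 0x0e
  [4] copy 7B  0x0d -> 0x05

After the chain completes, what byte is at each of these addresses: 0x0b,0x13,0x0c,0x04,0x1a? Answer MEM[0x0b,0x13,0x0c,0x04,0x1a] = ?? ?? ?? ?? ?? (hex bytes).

MEM[0x0b,0x13,0x0c,0x04,0x1a] = f6 f6 f6 d6 26

D0: mem[0x09..0x0d] <- [75 59 1e f6 df]
D1: mem[0x04..0x09] <- [d6 d7 5b 75 59 1e]
D2: mem[0x00..0x03] <- [d7 5b 75 59]
D3: mem[0x0e..0x13] <- [75 59 1e 59 1e f6]
D4: mem[0x05..0x0b] <- [df 75 59 1e 59 1e f6]
query mem[0x0b]=0xf6, mem[0x13]=0xf6, mem[0x0c]=0xf6, mem[0x04]=0xd6, mem[0x1a]=0x26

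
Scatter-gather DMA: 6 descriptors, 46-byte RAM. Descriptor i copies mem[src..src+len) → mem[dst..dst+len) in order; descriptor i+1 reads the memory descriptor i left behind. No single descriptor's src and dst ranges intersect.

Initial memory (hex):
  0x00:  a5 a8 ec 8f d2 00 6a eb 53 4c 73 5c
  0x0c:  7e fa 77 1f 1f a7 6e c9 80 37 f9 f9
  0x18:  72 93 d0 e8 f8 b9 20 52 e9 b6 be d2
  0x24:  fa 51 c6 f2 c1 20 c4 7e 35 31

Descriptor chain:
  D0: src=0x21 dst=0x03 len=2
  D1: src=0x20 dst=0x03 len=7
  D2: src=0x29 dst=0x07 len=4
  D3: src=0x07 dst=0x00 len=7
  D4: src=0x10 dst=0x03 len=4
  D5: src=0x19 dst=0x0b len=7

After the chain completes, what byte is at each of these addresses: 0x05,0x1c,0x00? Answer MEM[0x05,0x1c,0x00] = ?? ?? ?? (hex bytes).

D0: mem[0x03..0x04] <- [b6 be]
D1: mem[0x03..0x09] <- [e9 b6 be d2 fa 51 c6]
D2: mem[0x07..0x0a] <- [20 c4 7e 35]
D3: mem[0x00..0x06] <- [20 c4 7e 35 5c 7e fa]
D4: mem[0x03..0x06] <- [1f a7 6e c9]
D5: mem[0x0b..0x11] <- [93 d0 e8 f8 b9 20 52]
query mem[0x05]=0x6e, mem[0x1c]=0xf8, mem[0x00]=0x20

MEM[0x05,0x1c,0x00] = 6e f8 20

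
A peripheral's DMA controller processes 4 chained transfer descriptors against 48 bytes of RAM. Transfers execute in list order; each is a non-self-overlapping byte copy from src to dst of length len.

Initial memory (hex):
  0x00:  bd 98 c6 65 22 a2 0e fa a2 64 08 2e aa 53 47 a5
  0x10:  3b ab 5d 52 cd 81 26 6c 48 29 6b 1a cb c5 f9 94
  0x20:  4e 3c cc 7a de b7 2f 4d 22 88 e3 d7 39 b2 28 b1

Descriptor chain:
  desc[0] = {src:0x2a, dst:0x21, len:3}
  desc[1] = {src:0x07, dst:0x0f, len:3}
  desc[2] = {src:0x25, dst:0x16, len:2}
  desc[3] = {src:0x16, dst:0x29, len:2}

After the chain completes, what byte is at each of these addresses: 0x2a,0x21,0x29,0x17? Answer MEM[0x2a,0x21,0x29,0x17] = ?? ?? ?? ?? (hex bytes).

MEM[0x2a,0x21,0x29,0x17] = 2f e3 b7 2f

[0] 0x2a->0x21 len=3 : e3 d7 39
[1] 0x07->0x0f len=3 : fa a2 64
[2] 0x25->0x16 len=2 : b7 2f
[3] 0x16->0x29 len=2 : b7 2f
query mem[0x2a]=0x2f, mem[0x21]=0xe3, mem[0x29]=0xb7, mem[0x17]=0x2f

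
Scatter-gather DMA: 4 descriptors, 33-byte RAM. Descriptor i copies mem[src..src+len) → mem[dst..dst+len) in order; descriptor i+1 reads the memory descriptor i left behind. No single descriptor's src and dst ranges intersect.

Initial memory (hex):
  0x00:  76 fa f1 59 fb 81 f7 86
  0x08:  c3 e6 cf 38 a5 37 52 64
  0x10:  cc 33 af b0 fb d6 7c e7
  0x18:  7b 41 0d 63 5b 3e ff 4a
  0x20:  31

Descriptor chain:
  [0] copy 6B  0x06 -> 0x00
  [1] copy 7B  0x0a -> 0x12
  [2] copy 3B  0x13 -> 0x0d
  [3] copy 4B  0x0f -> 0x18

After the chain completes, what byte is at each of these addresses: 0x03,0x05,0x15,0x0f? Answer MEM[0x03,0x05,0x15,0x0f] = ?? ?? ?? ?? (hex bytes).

  after D0: wrote 6B at 0x00 = f786c3e6cf38
  after D1: wrote 7B at 0x12 = cf38a5375264cc
  after D2: wrote 3B at 0x0d = 38a537
  after D3: wrote 4B at 0x18 = 37cc33cf
query mem[0x03]=0xe6, mem[0x05]=0x38, mem[0x15]=0x37, mem[0x0f]=0x37

MEM[0x03,0x05,0x15,0x0f] = e6 38 37 37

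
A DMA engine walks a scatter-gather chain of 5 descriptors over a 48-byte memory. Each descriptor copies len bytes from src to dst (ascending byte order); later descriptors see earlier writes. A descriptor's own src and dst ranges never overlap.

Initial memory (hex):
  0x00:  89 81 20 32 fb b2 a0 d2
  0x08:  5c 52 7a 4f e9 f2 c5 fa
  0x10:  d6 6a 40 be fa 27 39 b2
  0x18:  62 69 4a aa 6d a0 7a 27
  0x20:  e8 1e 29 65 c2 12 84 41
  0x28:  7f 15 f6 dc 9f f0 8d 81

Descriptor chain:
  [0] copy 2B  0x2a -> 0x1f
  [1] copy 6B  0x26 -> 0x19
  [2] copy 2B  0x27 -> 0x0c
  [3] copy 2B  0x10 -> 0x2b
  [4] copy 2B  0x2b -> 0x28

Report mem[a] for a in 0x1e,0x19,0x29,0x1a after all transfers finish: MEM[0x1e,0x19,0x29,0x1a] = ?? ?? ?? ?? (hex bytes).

  after D0: wrote 2B at 0x1f = f6dc
  after D1: wrote 6B at 0x19 = 84417f15f6dc
  after D2: wrote 2B at 0x0c = 417f
  after D3: wrote 2B at 0x2b = d66a
  after D4: wrote 2B at 0x28 = d66a
query mem[0x1e]=0xdc, mem[0x19]=0x84, mem[0x29]=0x6a, mem[0x1a]=0x41

MEM[0x1e,0x19,0x29,0x1a] = dc 84 6a 41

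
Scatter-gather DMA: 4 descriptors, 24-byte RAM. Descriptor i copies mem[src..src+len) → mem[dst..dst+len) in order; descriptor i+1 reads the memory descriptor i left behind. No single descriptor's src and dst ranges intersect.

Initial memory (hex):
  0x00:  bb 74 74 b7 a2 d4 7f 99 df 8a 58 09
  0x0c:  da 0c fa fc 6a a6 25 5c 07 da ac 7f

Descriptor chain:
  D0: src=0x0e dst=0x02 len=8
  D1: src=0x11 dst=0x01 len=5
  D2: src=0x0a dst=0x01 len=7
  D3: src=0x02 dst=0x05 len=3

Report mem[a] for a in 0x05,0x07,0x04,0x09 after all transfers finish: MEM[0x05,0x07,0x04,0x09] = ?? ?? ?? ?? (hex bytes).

#0 dst[0x02+8] := {0xfa,0xfc,0x6a,0xa6,0x25,0x5c,0x07,0xda}
#1 dst[0x01+5] := {0xa6,0x25,0x5c,0x07,0xda}
#2 dst[0x01+7] := {0x58,0x09,0xda,0x0c,0xfa,0xfc,0x6a}
#3 dst[0x05+3] := {0x09,0xda,0x0c}
query mem[0x05]=0x09, mem[0x07]=0x0c, mem[0x04]=0x0c, mem[0x09]=0xda

MEM[0x05,0x07,0x04,0x09] = 09 0c 0c da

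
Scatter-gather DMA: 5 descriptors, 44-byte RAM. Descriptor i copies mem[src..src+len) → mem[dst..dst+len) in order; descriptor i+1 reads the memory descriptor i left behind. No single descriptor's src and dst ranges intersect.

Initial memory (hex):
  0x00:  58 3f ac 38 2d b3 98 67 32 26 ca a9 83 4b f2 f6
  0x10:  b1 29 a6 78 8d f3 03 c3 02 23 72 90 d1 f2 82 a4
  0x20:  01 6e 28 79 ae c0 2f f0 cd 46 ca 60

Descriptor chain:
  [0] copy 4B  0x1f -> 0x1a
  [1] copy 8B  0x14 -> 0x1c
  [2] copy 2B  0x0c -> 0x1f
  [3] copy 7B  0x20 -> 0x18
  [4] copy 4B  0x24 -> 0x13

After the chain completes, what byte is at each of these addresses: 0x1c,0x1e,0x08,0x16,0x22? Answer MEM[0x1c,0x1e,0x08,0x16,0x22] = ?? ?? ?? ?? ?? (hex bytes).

#0 dst[0x1a+4] := {0xa4,0x01,0x6e,0x28}
#1 dst[0x1c+8] := {0x8d,0xf3,0x03,0xc3,0x02,0x23,0xa4,0x01}
#2 dst[0x1f+2] := {0x83,0x4b}
#3 dst[0x18+7] := {0x4b,0x23,0xa4,0x01,0xae,0xc0,0x2f}
#4 dst[0x13+4] := {0xae,0xc0,0x2f,0xf0}
query mem[0x1c]=0xae, mem[0x1e]=0x2f, mem[0x08]=0x32, mem[0x16]=0xf0, mem[0x22]=0xa4

MEM[0x1c,0x1e,0x08,0x16,0x22] = ae 2f 32 f0 a4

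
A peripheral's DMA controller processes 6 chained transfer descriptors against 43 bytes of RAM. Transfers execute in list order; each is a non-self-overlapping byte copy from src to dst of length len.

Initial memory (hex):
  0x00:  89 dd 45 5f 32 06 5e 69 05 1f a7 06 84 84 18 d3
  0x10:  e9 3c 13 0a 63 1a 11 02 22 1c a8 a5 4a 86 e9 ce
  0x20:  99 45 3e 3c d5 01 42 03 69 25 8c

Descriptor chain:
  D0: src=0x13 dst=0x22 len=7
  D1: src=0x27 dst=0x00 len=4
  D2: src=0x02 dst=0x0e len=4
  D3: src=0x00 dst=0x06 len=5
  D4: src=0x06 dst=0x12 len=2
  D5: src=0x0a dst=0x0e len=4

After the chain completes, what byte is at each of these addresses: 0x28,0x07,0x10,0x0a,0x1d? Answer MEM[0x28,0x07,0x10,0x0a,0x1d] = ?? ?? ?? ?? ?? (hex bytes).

D0: mem[0x22..0x28] <- [0a 63 1a 11 02 22 1c]
D1: mem[0x00..0x03] <- [22 1c 25 8c]
D2: mem[0x0e..0x11] <- [25 8c 32 06]
D3: mem[0x06..0x0a] <- [22 1c 25 8c 32]
D4: mem[0x12..0x13] <- [22 1c]
D5: mem[0x0e..0x11] <- [32 06 84 84]
query mem[0x28]=0x1c, mem[0x07]=0x1c, mem[0x10]=0x84, mem[0x0a]=0x32, mem[0x1d]=0x86

MEM[0x28,0x07,0x10,0x0a,0x1d] = 1c 1c 84 32 86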